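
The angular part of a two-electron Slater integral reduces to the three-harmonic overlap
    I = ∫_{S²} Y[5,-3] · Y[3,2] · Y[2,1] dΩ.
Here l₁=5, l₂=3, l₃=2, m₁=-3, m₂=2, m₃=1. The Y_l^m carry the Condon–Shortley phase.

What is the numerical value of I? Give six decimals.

-0.253584

m-sum 0 ✓  L=10 even ✓  2≤2≤8 ✓
Π(2lᵢ+1) = 11×7×5 = 385
triangle coeff Δ(5,3,2) = 1/2310
Σ_t [3,3]: t=3:−1/144 = -1/144
(3j)²=10/231 [(5 3 2; 0 0 0)], sign=-1
Σ_t [5,5]: t=5:−1/720 = -1/720
(3j)²=8/165 [(5 3 2; -3 2 1)], sign=+1
⇒ 4πI² = 80/99
I = (-1)√(80/99/(4π)) = -0.25358436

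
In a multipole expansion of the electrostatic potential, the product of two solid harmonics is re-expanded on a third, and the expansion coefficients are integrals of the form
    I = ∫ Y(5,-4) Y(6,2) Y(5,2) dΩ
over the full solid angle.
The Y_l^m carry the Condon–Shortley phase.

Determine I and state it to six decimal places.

Rules hold: Σm=0, L=16 even, 1≤5≤11.
N = 11·13·11 = 1573
Δ = 6!·4!·6!/17! = 1/28588560
Racah Σ t=1..5: t=1:−1/345600 t=2:+1/13824 t=3:−1/5184 t=4:+1/13824 t=5:−1/345600 = -7/129600
⇒ 3j(5 6 5; 0 0 0)² = 80/7293, sgn +1
Racah Σ t=5..6: t=5:−1/103680 t=6:+1/207360 = -1/207360
⇒ 3j(5 6 5; -4 2 2)² = 21/2431, sgn +1
4πI² = N·(3j₀)²·(3jₘ)² = 560/3757
I = +1·√(0.149055/4π) = 0.10891018

0.108910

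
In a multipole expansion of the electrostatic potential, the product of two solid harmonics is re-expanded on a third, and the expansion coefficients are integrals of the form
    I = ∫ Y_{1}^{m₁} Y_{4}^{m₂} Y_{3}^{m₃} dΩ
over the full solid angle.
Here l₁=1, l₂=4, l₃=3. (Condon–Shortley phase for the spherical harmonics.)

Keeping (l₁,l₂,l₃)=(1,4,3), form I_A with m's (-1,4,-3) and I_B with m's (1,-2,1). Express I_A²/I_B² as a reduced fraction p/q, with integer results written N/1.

28/15

Same 1,4,3: normalisation and zero-m 3j drop out of the ratio.
A: Δ: 2! 0! 6! / 9! → 1/252; sum: t=2:+1/1440 = 1/1440; 3j²(1 4 3; -1 4 -3) = Δ·Π!·Σ² = 1/9  (sign +1)
B: Δ: 2! 0! 6! / 9! → 1/252; sum: t=0:+1/96 = 1/96; 3j²(1 4 3; 1 -2 1) = Δ·Π!·Σ² = 5/84  (sign +1)
I_A²/I_B² = (1/9)/(5/84) = 28/15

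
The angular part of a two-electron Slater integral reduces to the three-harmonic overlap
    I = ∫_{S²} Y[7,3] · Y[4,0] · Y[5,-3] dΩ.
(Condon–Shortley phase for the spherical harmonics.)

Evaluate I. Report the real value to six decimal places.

Checks pass: Σm=0; 16 even; l₃=5∈[3,11].
(2·7+1)(2·4+1)(2·5+1) = 1485
Δ: 6! 8! 2! / 17! → 1/6126120
sum: t=2:+1/69120 t=3:−1/20736 t=4:+1/69120 = -1/51840
3j²(7 4 5; 0 0 0) = Δ·Π!·Σ² = 280/21879  (sign +1)
sum: t=2:+1/138240 t=3:−1/181440 t=4:+1/3870720 = 23/11612160
3j²(7 4 5; 3 0 -3) = Δ·Π!·Σ² = 529/204204  (sign +1)
combine: 4πI² = 1485·280/21879·529/204204 = 26450/537251
take √, sign +1: I = 0.06259207

0.062592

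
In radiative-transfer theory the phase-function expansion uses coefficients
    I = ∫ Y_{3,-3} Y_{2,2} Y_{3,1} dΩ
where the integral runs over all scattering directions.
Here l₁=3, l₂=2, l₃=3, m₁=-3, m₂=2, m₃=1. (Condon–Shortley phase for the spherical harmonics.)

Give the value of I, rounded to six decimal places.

Rules hold: Σm=0, L=8 even, 1≤3≤5.
N = 7·5·7 = 245
Δ = 2!·4!·2!/9! = 1/3780
Racah Σ t=0..2: t=0:+1/24 t=1:−1/4 t=2:+1/24 = -1/6
⇒ 3j(3 2 3; 0 0 0)² = 4/105, sgn +1
Racah Σ t=2..2: t=2:+1/96 = 1/96
⇒ 3j(3 2 3; -3 2 1)² = 1/42, sgn +1
4πI² = N·(3j₀)²·(3jₘ)² = 2/9
I = +1·√(0.222222/4π) = 0.13298076

0.132981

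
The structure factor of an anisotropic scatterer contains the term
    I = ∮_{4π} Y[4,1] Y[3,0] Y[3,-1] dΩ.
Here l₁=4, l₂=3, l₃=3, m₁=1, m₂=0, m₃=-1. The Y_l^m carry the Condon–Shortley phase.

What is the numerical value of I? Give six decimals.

-0.099323

m-sum 0 ✓  L=10 even ✓  1≤3≤7 ✓
Π(2lᵢ+1) = 9×7×7 = 441
triangle coeff Δ(4,3,3) = 1/34650
Σ_t [1,3]: t=1:−1/72 t=2:+1/16 t=3:−1/72 = 5/144
(3j)²=2/77 [(4 3 3; 0 0 0)], sign=-1
Σ_t [1,3]: t=1:−1/48 t=2:+1/24 t=3:−1/288 = 5/288
(3j)²=5/462 [(4 3 3; 1 0 -1)], sign=+1
⇒ 4πI² = 15/121
I = (-1)√(15/121/(4π)) = -0.09932258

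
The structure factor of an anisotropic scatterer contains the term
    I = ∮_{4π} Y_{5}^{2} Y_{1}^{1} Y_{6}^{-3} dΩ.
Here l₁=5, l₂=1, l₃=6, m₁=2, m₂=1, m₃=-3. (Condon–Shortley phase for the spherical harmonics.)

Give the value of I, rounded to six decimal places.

Checks pass: Σm=0; 12 even; l₃=6∈[4,6].
(2·5+1)(2·1+1)(2·6+1) = 429
Δ: 0! 10! 2! / 13! → 1/858
sum: t=0:+1/14400 = 1/14400
3j²(5 1 6; 0 0 0) = Δ·Π!·Σ² = 6/143  (sign +1)
sum: t=0:+1/60480 = 1/60480
3j²(5 1 6; 2 1 -3) = Δ·Π!·Σ² = 6/143  (sign -1)
combine: 4πI² = 429·6/143·6/143 = 108/143
take √, sign -1: I = -0.24515397

-0.245154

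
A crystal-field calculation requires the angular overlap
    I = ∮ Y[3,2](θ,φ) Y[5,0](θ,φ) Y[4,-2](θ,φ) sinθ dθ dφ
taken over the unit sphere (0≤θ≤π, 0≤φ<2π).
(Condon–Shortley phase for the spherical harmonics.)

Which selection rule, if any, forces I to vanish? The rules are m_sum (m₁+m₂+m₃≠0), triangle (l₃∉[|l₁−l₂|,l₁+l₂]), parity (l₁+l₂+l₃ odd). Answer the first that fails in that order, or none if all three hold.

none

azimuthal sum: 2 + 0 − 2 = 0  ✓
2 ≤ 4 ≤ 8 (triangle on l)  ✓
L = 3 + 5 + 4 = 12 (even)  ✓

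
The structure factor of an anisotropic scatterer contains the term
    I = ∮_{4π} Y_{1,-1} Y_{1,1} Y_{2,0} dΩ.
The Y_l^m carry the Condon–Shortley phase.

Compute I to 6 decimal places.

0.126157

m-sum 0 ✓  L=4 even ✓  0≤2≤2 ✓
Π(2lᵢ+1) = 3×3×5 = 45
triangle coeff Δ(1,1,2) = 1/30
Σ_t [0,0]: t=0:+1/1 = 1/1
(3j)²=2/15 [(1 1 2; 0 0 0)], sign=+1
Σ_t [0,0]: t=0:+1/4 = 1/4
(3j)²=1/30 [(1 1 2; -1 1 0)], sign=+1
⇒ 4πI² = 1/5
I = (+1)√(1/5/(4π)) = 0.12615663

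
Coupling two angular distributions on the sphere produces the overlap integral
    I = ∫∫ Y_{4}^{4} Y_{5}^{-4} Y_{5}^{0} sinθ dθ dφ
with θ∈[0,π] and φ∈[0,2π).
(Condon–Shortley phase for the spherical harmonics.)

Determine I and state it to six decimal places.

0.130198

Checks pass: Σm=0; 14 even; l₃=5∈[1,9].
(2·4+1)(2·5+1)(2·5+1) = 1089
Δ: 4! 4! 6! / 15! → 1/3153150
sum: t=0:+1/69120 t=1:−1/1728 t=2:+1/576 t=3:−1/1728 t=4:+1/69120 = 7/11520
3j²(4 5 5; 0 0 0) = Δ·Π!·Σ² = 2/143  (sign -1)
sum: t=0:+1/69120 = 1/69120
3j²(4 5 5; 4 -4 0) = Δ·Π!·Σ² = 2/143  (sign -1)
combine: 4πI² = 1089·2/143·2/143 = 36/169
take √, sign +1: I = 0.13019760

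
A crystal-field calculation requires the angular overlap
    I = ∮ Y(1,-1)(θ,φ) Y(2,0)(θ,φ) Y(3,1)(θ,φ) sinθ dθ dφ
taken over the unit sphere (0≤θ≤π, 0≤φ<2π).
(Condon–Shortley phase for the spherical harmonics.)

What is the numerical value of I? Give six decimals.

Rules hold: Σm=0, L=6 even, 1≤3≤3.
N = 3·5·7 = 105
Δ = 0!·2!·4!/7! = 1/105
Racah Σ t=0..0: t=0:+1/4 = 1/4
⇒ 3j(1 2 3; 0 0 0)² = 3/35, sgn -1
Racah Σ t=0..0: t=0:+1/8 = 1/8
⇒ 3j(1 2 3; -1 0 1)² = 2/35, sgn +1
4πI² = N·(3j₀)²·(3jₘ)² = 18/35
I = -1·√(0.514286/4π) = -0.20230066

-0.202301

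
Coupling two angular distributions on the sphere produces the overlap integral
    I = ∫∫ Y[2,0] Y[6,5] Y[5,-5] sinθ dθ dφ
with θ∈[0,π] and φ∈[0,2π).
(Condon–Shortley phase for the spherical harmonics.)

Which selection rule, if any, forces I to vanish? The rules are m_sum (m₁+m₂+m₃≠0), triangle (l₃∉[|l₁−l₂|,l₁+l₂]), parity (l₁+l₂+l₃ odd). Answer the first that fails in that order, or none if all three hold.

m₁+m₂+m₃ = 0 + 5 − 5 = 0  ✓
triangle: |2−6|=4 ≤ l₃=5 ≤ 2+6=8  ✓
parity: l₁+l₂+l₃ = 13 is odd  ✗

parity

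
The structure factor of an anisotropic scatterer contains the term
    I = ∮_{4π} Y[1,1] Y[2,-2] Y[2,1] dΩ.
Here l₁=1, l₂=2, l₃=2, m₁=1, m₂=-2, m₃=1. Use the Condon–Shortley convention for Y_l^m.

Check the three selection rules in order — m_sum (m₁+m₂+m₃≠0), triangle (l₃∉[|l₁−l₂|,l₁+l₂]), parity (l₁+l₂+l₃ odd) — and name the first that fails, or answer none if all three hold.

azimuthal sum: 1 − 2 + 1 = 0  ✓
1 ≤ 2 ≤ 3 (triangle on l)  ✓
L = 1 + 2 + 2 = 5 (odd)  ✗

parity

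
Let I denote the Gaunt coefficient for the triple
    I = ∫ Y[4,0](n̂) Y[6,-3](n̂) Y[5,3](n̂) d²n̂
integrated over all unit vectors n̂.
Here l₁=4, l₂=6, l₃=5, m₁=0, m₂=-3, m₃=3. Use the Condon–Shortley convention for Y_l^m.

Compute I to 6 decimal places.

0.000000

l₁+l₂+l₃=15 is odd: 3j(l;000)=0 ⇒ I=0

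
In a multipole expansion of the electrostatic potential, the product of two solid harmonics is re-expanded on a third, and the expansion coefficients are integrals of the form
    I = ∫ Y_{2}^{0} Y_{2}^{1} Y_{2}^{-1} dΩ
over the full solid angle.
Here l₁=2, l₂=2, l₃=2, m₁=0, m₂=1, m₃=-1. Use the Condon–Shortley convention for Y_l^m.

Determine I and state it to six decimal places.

Checks pass: Σm=0; 6 even; l₃=2∈[0,4].
(2·2+1)(2·2+1)(2·2+1) = 125
Δ: 2! 2! 2! / 7! → 1/630
sum: t=0:+1/8 t=1:−1/1 t=2:+1/8 = -3/4
3j²(2 2 2; 0 0 0) = Δ·Π!·Σ² = 2/35  (sign -1)
sum: t=1:−1/2 t=2:+1/4 = -1/4
3j²(2 2 2; 0 1 -1) = Δ·Π!·Σ² = 1/70  (sign +1)
combine: 4πI² = 125·2/35·1/70 = 5/49
take √, sign -1: I = -0.09011188

-0.090112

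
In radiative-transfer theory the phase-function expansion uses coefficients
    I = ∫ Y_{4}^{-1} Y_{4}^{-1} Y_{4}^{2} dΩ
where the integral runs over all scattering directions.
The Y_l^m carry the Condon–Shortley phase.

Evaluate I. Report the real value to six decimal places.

m-sum 0 ✓  L=12 even ✓  0≤4≤8 ✓
Π(2lᵢ+1) = 9×9×9 = 729
triangle coeff Δ(4,4,4) = 1/450450
Σ_t [0,4]: t=0:+1/13824 t=1:−1/216 t=2:+1/64 t=3:−1/216 t=4:+1/13824 = 5/768
(3j)²=18/1001 [(4 4 4; 0 0 0)], sign=+1
Σ_t [1,3]: t=1:−1/576 t=2:+1/144 t=3:−1/576 = 1/288
(3j)²=20/1001 [(4 4 4; -1 -1 2)], sign=+1
⇒ 4πI² = 262440/1002001
I = (+1)√(262440/1002001/(4π)) = 0.14436968

0.144370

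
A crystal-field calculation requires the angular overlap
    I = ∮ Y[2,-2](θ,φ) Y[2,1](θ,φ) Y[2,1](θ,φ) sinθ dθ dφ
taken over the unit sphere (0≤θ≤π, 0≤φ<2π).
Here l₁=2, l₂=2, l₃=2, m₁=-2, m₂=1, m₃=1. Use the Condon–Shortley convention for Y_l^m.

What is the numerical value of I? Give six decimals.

0.220728

Checks pass: Σm=0; 6 even; l₃=2∈[0,4].
(2·2+1)(2·2+1)(2·2+1) = 125
Δ: 2! 2! 2! / 7! → 1/630
sum: t=0:+1/8 t=1:−1/1 t=2:+1/8 = -3/4
3j²(2 2 2; 0 0 0) = Δ·Π!·Σ² = 2/35  (sign -1)
sum: t=2:+1/4 = 1/4
3j²(2 2 2; -2 1 1) = Δ·Π!·Σ² = 3/35  (sign -1)
combine: 4πI² = 125·2/35·3/35 = 30/49
take √, sign +1: I = 0.22072812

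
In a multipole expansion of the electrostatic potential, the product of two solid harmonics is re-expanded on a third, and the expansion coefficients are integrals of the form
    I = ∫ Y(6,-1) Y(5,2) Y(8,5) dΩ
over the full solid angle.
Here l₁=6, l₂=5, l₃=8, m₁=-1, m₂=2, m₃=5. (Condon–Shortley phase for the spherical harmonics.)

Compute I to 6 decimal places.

m-sum = -1 + 2 + 5 = 6 ≠ 0 ⇒ I = 0

0.000000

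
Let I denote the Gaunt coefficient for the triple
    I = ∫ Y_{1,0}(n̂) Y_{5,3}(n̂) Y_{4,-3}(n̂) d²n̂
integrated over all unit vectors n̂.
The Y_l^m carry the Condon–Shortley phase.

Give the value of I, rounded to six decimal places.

Rules hold: Σm=0, L=10 even, 4≤4≤6.
N = 3·11·9 = 297
Δ = 2!·0!·8!/11! = 1/495
Racah Σ t=1..1: t=1:−1/576 = -1/576
⇒ 3j(1 5 4; 0 0 0)² = 5/99, sgn -1
Racah Σ t=1..1: t=1:−1/5040 = -1/5040
⇒ 3j(1 5 4; 0 3 -3)² = 16/495, sgn +1
4πI² = N·(3j₀)²·(3jₘ)² = 16/33
I = -1·√(0.484848/4π) = -0.19642560

-0.196426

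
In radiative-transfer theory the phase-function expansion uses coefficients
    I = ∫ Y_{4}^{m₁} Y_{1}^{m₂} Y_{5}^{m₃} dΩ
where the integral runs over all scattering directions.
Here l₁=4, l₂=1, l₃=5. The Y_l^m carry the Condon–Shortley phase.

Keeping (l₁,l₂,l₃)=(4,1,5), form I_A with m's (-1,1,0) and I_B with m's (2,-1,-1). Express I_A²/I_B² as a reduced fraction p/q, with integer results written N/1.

5/3

l's match ⇒ only the (l;m) 3-j factors differ between A and B.
A: triangle coeff Δ(4,1,5) = 1/495; Σ_t [0,0]: t=0:+1/1440 = 1/1440; (3j)²=2/99 [(4 1 5; -1 1 0)], sign=-1
B: triangle coeff Δ(4,1,5) = 1/495; Σ_t [0,0]: t=0:+1/2880 = 1/2880; (3j)²=2/165 [(4 1 5; 2 -1 -1)], sign=+1
I_A²/I_B² = (2/99)/(2/165) = 5/3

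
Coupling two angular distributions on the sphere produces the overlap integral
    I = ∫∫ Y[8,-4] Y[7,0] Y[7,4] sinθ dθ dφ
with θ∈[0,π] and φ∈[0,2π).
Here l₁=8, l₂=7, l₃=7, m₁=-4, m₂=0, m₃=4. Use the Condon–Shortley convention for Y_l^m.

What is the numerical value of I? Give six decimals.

Rules hold: Σm=0, L=22 even, 1≤7≤15.
N = 17·15·15 = 3825
Δ = 8!·8!·6!/23! = 1/22086194130
Racah Σ t=1..7: t=1:−1/18289152000 t=2:+1/248832000 t=3:−1/24883200 t=4:+1/11943936 t=5:−1/24883200 t=6:+1/248832000 t=7:−1/18289152000 = 11/975421440
⇒ 3j(8 7 7; 0 0 0)² = 1750/289731, sgn -1
Racah Σ t=4..7: t=4:+1/836075520 t=5:−1/174182400 t=6:+1/248832000 t=7:−1/2612736000 = -19/20901888000
⇒ 3j(8 7 7; -4 0 4)² = 133/50830, sgn +1
4πI² = N·(3j₀)²·(3jₘ)² = 91875/1519817
I = -1·√(0.0604514/4π) = -0.06935824

-0.069358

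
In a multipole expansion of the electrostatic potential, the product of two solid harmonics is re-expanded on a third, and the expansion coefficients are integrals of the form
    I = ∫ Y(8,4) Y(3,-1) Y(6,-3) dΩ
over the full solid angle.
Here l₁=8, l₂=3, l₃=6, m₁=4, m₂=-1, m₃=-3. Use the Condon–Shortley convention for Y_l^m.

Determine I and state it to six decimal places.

0.000000

l₁+l₂+l₃=17 is odd: 3j(l;000)=0 ⇒ I=0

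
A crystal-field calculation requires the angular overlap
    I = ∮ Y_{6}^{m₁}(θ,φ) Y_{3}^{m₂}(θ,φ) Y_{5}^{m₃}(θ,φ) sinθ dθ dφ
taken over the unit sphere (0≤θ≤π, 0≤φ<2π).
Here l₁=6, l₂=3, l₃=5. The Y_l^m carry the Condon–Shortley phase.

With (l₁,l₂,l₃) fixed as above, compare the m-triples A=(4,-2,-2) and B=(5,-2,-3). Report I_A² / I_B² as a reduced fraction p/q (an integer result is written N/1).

3/11

Shared (l₁,l₂,l₃)=(6,3,5): N and (l;000)² cancel in I_A²/I_B².
A: Δ = 4!·8!·2!/15! = 1/675675; Racah Σ t=0..1: t=0:+1/34560 t=1:−1/60480 = 1/80640; ⇒ 3j(6 3 5; 4 -2 -2)² = 6/1001, sgn -1
B: Δ = 4!·8!·2!/15! = 1/675675; Racah Σ t=0..1: t=0:+1/120960 t=1:−1/483840 = 1/161280; ⇒ 3j(6 3 5; 5 -2 -3)² = 2/91, sgn +1
I_A²/I_B² = (6/1001)/(2/91) = 3/11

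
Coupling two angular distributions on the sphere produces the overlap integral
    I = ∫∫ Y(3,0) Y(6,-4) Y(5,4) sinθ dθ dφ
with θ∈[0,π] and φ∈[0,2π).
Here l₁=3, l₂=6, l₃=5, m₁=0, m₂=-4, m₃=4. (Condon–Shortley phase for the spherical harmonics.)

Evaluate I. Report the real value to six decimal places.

-0.139560

m-sum 0 ✓  L=14 even ✓  3≤5≤9 ✓
Π(2lᵢ+1) = 7×13×11 = 1001
triangle coeff Δ(3,6,5) = 1/675675
Σ_t [1,3]: t=1:−1/8640 t=2:+1/2304 t=3:−1/8640 = 7/34560
(3j)²=7/429 [(3 6 5; 0 0 0)], sign=-1
Σ_t [1,2]: t=1:−1/60480 t=2:+1/161280 = -1/96768
(3j)²=15/1001 [(3 6 5; 0 -4 4)], sign=+1
⇒ 4πI² = 35/143
I = (-1)√(35/143/(4π)) = -0.13956004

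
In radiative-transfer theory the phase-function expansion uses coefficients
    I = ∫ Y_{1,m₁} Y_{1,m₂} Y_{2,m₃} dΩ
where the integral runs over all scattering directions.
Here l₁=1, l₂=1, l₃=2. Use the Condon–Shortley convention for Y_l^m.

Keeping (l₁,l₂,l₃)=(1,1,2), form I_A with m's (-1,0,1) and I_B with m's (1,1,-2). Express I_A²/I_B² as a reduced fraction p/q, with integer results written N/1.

1/2

Same 1,1,2: normalisation and zero-m 3j drop out of the ratio.
A: Δ: 0! 2! 2! / 5! → 1/30; sum: t=0:+1/2 = 1/2; 3j²(1 1 2; -1 0 1) = Δ·Π!·Σ² = 1/10  (sign -1)
B: Δ: 0! 2! 2! / 5! → 1/30; sum: t=0:+1/4 = 1/4; 3j²(1 1 2; 1 1 -2) = Δ·Π!·Σ² = 1/5  (sign +1)
I_A²/I_B² = (1/10)/(1/5) = 1/2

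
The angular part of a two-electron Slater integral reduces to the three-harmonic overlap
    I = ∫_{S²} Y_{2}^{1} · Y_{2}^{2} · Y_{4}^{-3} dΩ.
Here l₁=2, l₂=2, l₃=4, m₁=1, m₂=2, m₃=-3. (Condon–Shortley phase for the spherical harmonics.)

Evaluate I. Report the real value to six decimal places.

Rules hold: Σm=0, L=8 even, 0≤4≤4.
N = 5·5·9 = 225
Δ = 0!·4!·4!/9! = 1/630
Racah Σ t=0..0: t=0:+1/16 = 1/16
⇒ 3j(2 2 4; 0 0 0)² = 2/35, sgn +1
Racah Σ t=0..0: t=0:+1/144 = 1/144
⇒ 3j(2 2 4; 1 2 -3)² = 1/18, sgn -1
4πI² = N·(3j₀)²·(3jₘ)² = 5/7
I = -1·√(0.714286/4π) = -0.23841361

-0.238414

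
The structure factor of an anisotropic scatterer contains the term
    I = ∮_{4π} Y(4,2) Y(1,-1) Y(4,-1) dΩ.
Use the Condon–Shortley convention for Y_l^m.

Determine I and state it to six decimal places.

Σlᵢ=9 odd — θ-integrand is odd under cosθ→−cosθ; I=0

0.000000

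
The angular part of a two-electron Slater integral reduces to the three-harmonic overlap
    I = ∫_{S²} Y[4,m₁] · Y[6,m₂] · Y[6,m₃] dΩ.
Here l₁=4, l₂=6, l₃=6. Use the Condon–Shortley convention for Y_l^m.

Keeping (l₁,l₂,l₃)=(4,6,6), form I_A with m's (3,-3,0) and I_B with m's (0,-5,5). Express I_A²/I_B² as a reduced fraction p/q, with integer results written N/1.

Shared (l₁,l₂,l₃)=(4,6,6): N and (l;000)² cancel in I_A²/I_B².
A: Δ = 4!·4!·8!/17! = 1/15315300; Racah Σ t=0..1: t=0:+1/103680 t=1:−1/207360 = 1/207360; ⇒ 3j(4 6 6; 3 -3 0)² = 21/2431, sgn +1
B: Δ = 4!·4!·8!/17! = 1/15315300; Racah Σ t=0..1: t=0:+1/2903040 t=1:−1/1451520 = -1/2903040; ⇒ 3j(4 6 6; 0 -5 5)² = 11/1547, sgn +1
I_A²/I_B² = (21/2431)/(11/1547) = 147/121

147/121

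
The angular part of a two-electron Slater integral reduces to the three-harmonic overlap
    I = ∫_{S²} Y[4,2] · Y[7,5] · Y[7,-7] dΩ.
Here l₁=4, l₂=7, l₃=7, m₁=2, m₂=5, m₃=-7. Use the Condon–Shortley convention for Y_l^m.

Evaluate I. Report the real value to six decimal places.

-0.164155

Checks pass: Σm=0; 18 even; l₃=7∈[3,11].
(2·4+1)(2·7+1)(2·7+1) = 2025
Δ: 4! 4! 10! / 19! → 1/58198140
sum: t=0:+1/17418240 t=1:−1/622080 t=2:+1/230400 t=3:−1/622080 t=4:+1/17418240 = 1/806400
3j²(4 7 7; 0 0 0) = Δ·Π!·Σ² = 2268/230945  (sign -1)
sum: t=2:+1/348364800 = 1/348364800
3j²(4 7 7; 2 5 -7) = Δ·Π!·Σ² = 11/646  (sign +1)
combine: 4πI² = 2025·2268/230945·11/646 = 459270/1356277
take √, sign -1: I = -0.16415530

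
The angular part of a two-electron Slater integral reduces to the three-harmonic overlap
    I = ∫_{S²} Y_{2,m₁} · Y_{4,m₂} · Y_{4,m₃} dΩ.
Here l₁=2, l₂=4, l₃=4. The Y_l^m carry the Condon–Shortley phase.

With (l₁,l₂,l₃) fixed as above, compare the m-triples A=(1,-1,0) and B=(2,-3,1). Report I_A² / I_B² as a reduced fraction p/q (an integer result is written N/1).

l's match ⇒ only the (l;m) 3-j factors differ between A and B.
A: triangle coeff Δ(2,4,4) = 1/13860; Σ_t [0,1]: t=0:+1/72 t=1:−1/96 = 1/288; (3j)²=1/462 [(2 4 4; 1 -1 0)], sign=+1
B: triangle coeff Δ(2,4,4) = 1/13860; Σ_t [0,0]: t=0:+1/480 = 1/480; (3j)²=3/110 [(2 4 4; 2 -3 1)], sign=-1
I_A²/I_B² = (1/462)/(3/110) = 5/63

5/63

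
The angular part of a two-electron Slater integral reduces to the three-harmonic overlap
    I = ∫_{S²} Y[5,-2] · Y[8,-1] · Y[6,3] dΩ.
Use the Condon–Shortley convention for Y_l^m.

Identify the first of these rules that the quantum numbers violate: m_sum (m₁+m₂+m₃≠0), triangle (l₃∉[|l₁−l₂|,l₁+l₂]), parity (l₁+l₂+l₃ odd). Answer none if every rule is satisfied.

parity

m₁+m₂+m₃ = -2 − 1 + 3 = 0  ✓
triangle: |5−8|=3 ≤ l₃=6 ≤ 5+8=13  ✓
parity: l₁+l₂+l₃ = 19 is odd  ✗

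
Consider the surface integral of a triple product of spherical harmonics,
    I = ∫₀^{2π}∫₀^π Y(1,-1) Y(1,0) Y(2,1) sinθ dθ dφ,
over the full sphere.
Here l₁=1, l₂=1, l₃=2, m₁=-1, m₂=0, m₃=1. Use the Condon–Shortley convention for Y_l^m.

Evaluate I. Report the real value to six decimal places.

-0.218510

Checks pass: Σm=0; 4 even; l₃=2∈[0,2].
(2·1+1)(2·1+1)(2·2+1) = 45
Δ: 0! 2! 2! / 5! → 1/30
sum: t=0:+1/1 = 1/1
3j²(1 1 2; 0 0 0) = Δ·Π!·Σ² = 2/15  (sign +1)
sum: t=0:+1/2 = 1/2
3j²(1 1 2; -1 0 1) = Δ·Π!·Σ² = 1/10  (sign -1)
combine: 4πI² = 45·2/15·1/10 = 3/5
take √, sign -1: I = -0.21850969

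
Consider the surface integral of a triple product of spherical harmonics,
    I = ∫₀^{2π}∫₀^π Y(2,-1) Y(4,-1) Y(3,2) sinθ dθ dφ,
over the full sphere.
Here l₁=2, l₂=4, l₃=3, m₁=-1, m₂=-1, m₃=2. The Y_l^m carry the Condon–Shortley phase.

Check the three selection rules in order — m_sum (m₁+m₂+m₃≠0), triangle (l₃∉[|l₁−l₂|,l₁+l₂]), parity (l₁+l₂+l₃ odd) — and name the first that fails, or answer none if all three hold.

m₁+m₂+m₃ = -1 − 1 + 2 = 0  ✓
triangle: |2−4|=2 ≤ l₃=3 ≤ 2+4=6  ✓
parity: l₁+l₂+l₃ = 9 is odd  ✗

parity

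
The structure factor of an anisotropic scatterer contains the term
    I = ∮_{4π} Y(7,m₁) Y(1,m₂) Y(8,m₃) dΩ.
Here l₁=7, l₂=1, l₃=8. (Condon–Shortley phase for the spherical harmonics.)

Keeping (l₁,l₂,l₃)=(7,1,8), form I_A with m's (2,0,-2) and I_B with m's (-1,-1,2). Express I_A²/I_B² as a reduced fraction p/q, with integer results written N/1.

4/3

Shared (l₁,l₂,l₃)=(7,1,8): N and (l;000)² cancel in I_A²/I_B².
A: Δ = 0!·14!·2!/17! = 1/2040; Racah Σ t=0..0: t=0:+1/43545600 = 1/43545600; ⇒ 3j(7 1 8; 2 0 -2)² = 1/34, sgn +1
B: Δ = 0!·14!·2!/17! = 1/2040; Racah Σ t=0..0: t=0:+1/58060800 = 1/58060800; ⇒ 3j(7 1 8; -1 -1 2)² = 3/136, sgn +1
I_A²/I_B² = (1/34)/(3/136) = 4/3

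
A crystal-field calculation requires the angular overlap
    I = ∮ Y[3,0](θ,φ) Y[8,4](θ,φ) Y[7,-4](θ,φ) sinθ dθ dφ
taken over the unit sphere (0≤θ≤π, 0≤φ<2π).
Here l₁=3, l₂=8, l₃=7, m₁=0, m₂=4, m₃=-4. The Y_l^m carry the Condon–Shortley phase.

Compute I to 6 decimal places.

Checks pass: Σm=0; 18 even; l₃=7∈[5,11].
(2·3+1)(2·8+1)(2·7+1) = 1785
Δ: 4! 2! 12! / 19! → 1/5290740
sum: t=1:−1/7257600 t=2:+1/2073600 t=3:−1/7257600 = 1/4838400
3j²(3 8 7; 0 0 0) = Δ·Π!·Σ² = 252/20995  (sign -1)
sum: t=1:−1/479001600 t=2:+1/29030400 t=3:−1/26127360 = -17/2874009600
3j²(3 8 7; 0 4 -4) = Δ·Π!·Σ² = 17/25935  (sign +1)
combine: 4πI² = 1785·252/20995·17/25935 = 4284/305045
take √, sign -1: I = -0.03343011

-0.033430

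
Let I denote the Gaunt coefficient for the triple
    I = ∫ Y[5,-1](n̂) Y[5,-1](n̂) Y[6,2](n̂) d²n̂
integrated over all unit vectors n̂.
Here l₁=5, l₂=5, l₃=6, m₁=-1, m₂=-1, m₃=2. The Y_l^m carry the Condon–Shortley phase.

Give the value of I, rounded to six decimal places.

Rules hold: Σm=0, L=16 even, 0≤6≤10.
N = 11·11·13 = 1573
Δ = 4!·6!·6!/17! = 1/28588560
Racah Σ t=0..4: t=0:+1/345600 t=1:−1/13824 t=2:+1/5184 t=3:−1/13824 t=4:+1/345600 = 7/129600
⇒ 3j(5 5 6; 0 0 0)² = 80/7293, sgn +1
Racah Σ t=0..4: t=0:+1/829440 t=1:−1/25920 t=2:+1/9216 t=3:−1/25920 t=4:+1/829440 = 7/207360
⇒ 3j(5 5 6; -1 -1 2)² = 28/2431, sgn +1
4πI² = N·(3j₀)²·(3jₘ)² = 2240/11271
I = +1·√(0.19874/4π) = 0.12575865

0.125759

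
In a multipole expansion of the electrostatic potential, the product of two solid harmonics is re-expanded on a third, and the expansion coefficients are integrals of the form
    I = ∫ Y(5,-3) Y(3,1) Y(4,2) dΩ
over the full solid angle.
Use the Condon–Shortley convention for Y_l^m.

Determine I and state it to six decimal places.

-0.144236

Rules hold: Σm=0, L=12 even, 2≤4≤8.
N = 11·7·9 = 693
Δ = 4!·6!·2!/13! = 1/180180
Racah Σ t=1..3: t=1:−1/576 t=2:+1/144 t=3:−1/576 = 1/288
⇒ 3j(5 3 4; 0 0 0)² = 20/1001, sgn +1
Racah Σ t=2..4: t=2:+1/5760 t=3:−1/720 t=4:+1/2304 = -1/1280
⇒ 3j(5 3 4; -3 1 2)² = 27/1430, sgn -1
4πI² = N·(3j₀)²·(3jₘ)² = 486/1859
I = -1·√(0.261431/4π) = -0.14423595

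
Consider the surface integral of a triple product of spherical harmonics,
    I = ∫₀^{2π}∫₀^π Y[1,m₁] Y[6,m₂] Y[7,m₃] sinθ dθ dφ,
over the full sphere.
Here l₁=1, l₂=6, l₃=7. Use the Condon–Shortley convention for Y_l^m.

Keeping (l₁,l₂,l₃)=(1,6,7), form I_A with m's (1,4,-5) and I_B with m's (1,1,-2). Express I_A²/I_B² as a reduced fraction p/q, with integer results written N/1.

11/6

l's match ⇒ only the (l;m) 3-j factors differ between A and B.
A: triangle coeff Δ(1,6,7) = 1/1365; Σ_t [0,0]: t=0:+1/14515200 = 1/14515200; (3j)²=22/455 [(1 6 7; 1 4 -5)], sign=+1
B: triangle coeff Δ(1,6,7) = 1/1365; Σ_t [0,0]: t=0:+1/1209600 = 1/1209600; (3j)²=12/455 [(1 6 7; 1 1 -2)], sign=-1
I_A²/I_B² = (22/455)/(12/455) = 11/6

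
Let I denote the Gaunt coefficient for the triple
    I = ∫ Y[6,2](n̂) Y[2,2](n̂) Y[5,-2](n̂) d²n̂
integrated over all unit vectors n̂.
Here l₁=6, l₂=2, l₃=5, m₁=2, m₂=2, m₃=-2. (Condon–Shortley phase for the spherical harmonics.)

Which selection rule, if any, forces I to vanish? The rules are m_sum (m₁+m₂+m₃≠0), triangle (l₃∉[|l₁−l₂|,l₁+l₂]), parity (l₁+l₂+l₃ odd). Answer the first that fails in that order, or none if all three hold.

m_sum

azimuthal sum: 2 + 2 − 2 = 2  ✗
4 ≤ 5 ≤ 8 (triangle on l)
L = 6 + 2 + 5 = 13 (odd)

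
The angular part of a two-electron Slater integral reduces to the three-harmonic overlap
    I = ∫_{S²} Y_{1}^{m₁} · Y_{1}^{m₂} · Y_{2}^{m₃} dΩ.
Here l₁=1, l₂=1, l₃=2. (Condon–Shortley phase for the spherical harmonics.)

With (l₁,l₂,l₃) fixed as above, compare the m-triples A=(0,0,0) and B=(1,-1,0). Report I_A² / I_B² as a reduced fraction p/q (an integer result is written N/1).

Same 1,1,2: normalisation and zero-m 3j drop out of the ratio.
A: Δ: 0! 2! 2! / 5! → 1/30; sum: t=0:+1/1 = 1/1; 3j²(1 1 2; 0 0 0) = Δ·Π!·Σ² = 2/15  (sign +1)
B: Δ: 0! 2! 2! / 5! → 1/30; sum: t=0:+1/4 = 1/4; 3j²(1 1 2; 1 -1 0) = Δ·Π!·Σ² = 1/30  (sign +1)
I_A²/I_B² = (2/15)/(1/30) = 4/1

4/1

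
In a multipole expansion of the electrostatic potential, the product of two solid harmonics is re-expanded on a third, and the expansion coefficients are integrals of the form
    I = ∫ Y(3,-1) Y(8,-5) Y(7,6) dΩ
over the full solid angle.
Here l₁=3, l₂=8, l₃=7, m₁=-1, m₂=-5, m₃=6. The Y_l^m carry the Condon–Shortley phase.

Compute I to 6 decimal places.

Checks pass: Σm=0; 18 even; l₃=7∈[5,11].
(2·3+1)(2·8+1)(2·7+1) = 1785
Δ: 4! 2! 12! / 19! → 1/5290740
sum: t=1:−1/7257600 t=2:+1/2073600 t=3:−1/7257600 = 1/4838400
3j²(3 8 7; 0 0 0) = Δ·Π!·Σ² = 252/20995  (sign -1)
sum: t=2:+1/319334400 t=3:−1/2874009600 = 1/359251200
3j²(3 8 7; -1 -5 6) = Δ·Π!·Σ² = 1664/101745  (sign -1)
combine: 4πI² = 1785·252/20995·1664/101745 = 10752/30685
take √, sign +1: I = 0.16698468

0.166985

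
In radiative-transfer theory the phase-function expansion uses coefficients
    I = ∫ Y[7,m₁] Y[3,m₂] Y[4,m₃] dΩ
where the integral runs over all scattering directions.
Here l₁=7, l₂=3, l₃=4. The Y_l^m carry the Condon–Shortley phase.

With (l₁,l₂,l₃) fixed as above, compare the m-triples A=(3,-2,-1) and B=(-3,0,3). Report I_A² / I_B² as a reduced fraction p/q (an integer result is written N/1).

21/10

Shared (l₁,l₂,l₃)=(7,3,4): N and (l;000)² cancel in I_A²/I_B².
A: Δ = 6!·8!·0!/15! = 1/45045; Racah Σ t=1..1: t=1:−1/86400 = -1/86400; ⇒ 3j(7 3 4; 3 -2 -1)² = 16/715, sgn +1
B: Δ = 6!·8!·0!/15! = 1/45045; Racah Σ t=3..3: t=3:−1/181440 = -1/181440; ⇒ 3j(7 3 4; -3 0 3)² = 32/3003, sgn +1
I_A²/I_B² = (16/715)/(32/3003) = 21/10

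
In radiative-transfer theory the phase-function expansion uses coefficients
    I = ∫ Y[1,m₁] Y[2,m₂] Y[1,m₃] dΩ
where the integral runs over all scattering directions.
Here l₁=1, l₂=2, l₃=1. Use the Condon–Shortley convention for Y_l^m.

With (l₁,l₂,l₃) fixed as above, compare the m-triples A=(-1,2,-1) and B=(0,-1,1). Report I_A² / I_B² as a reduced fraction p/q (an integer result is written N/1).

2/1

Same 1,2,1: normalisation and zero-m 3j drop out of the ratio.
A: Δ: 2! 0! 2! / 5! → 1/30; sum: t=2:+1/4 = 1/4; 3j²(1 2 1; -1 2 -1) = Δ·Π!·Σ² = 1/5  (sign +1)
B: Δ: 2! 0! 2! / 5! → 1/30; sum: t=1:−1/2 = -1/2; 3j²(1 2 1; 0 -1 1) = Δ·Π!·Σ² = 1/10  (sign -1)
I_A²/I_B² = (1/5)/(1/10) = 2/1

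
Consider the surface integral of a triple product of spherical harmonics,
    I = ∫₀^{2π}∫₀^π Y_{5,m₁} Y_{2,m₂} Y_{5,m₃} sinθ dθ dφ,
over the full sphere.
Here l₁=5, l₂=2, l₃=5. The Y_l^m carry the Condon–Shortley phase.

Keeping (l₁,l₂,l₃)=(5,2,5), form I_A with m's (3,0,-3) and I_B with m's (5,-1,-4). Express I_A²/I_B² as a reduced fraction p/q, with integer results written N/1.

1/135

Same 5,2,5: normalisation and zero-m 3j drop out of the ratio.
A: Δ: 2! 8! 2! / 13! → 1/38610; sum: t=0:+1/5760 t=1:−1/5040 t=2:+1/161280 = -1/53760; 3j²(5 2 5; 3 0 -3) = Δ·Π!·Σ² = 1/4290  (sign -1)
B: Δ: 2! 8! 2! / 13! → 1/38610; sum: t=0:+1/80640 = 1/80640; 3j²(5 2 5; 5 -1 -4) = Δ·Π!·Σ² = 9/286  (sign -1)
I_A²/I_B² = (1/4290)/(9/286) = 1/135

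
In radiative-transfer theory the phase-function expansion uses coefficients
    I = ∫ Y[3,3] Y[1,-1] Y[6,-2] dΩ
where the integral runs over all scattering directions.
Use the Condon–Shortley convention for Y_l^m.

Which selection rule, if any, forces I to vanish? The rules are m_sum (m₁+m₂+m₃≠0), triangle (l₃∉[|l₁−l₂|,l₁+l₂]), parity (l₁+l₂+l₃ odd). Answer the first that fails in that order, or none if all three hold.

m₁+m₂+m₃ = 3 − 1 − 2 = 0  ✓
triangle: |3−1|=2 ≤ l₃=6 ≤ 3+1=4  ✗
parity: l₁+l₂+l₃ = 10 is even

triangle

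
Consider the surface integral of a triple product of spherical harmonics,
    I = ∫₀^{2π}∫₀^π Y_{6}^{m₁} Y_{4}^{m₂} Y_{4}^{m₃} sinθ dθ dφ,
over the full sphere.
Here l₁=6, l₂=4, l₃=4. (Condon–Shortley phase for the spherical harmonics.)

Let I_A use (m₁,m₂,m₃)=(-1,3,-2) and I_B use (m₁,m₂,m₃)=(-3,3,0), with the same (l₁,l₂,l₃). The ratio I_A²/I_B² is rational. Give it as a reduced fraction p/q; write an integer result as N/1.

l's match ⇒ only the (l;m) 3-j factors differ between A and B.
A: triangle coeff Δ(6,4,4) = 1/1261260; Σ_t [5,6]: t=5:−1/11520 t=6:+1/86400 = -13/172800; (3j)²=13/660 [(6 4 4; -1 3 -2)], sign=-1
B: triangle coeff Δ(6,4,4) = 1/1261260; Σ_t [5,6]: t=5:−1/11520 t=6:+1/25920 = -1/20736; (3j)²=5/429 [(6 4 4; -3 3 0)], sign=-1
I_A²/I_B² = (13/660)/(5/429) = 169/100

169/100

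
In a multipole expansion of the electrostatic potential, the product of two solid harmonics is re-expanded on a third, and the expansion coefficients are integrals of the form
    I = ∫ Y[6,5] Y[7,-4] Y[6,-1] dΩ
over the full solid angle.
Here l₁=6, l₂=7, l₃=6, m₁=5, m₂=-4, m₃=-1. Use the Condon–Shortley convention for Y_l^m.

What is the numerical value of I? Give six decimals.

l₁+l₂+l₃=19 is odd: 3j(l;000)=0 ⇒ I=0

0.000000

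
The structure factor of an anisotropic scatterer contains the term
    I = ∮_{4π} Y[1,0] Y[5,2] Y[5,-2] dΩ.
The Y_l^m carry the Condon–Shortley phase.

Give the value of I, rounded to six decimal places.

0.000000

Σlᵢ=11 odd — θ-integrand is odd under cosθ→−cosθ; I=0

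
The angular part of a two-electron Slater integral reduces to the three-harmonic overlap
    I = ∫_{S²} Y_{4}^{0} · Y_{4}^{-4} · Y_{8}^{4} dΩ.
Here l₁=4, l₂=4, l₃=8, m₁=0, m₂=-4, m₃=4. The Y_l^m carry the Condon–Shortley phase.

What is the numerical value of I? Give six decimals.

0.074514

Checks pass: Σm=0; 16 even; l₃=8∈[0,8].
(2·4+1)(2·4+1)(2·8+1) = 1377
Δ: 0! 8! 8! / 17! → 1/218790
sum: t=0:+1/331776 = 1/331776
3j²(4 4 8; 0 0 0) = Δ·Π!·Σ² = 490/21879  (sign +1)
sum: t=0:+1/23224320 = 1/23224320
3j²(4 4 8; 0 -4 4) = Δ·Π!·Σ² = 1/442  (sign +1)
combine: 4πI² = 1377·490/21879·1/442 = 2205/31603
take √, sign +1: I = 0.07451354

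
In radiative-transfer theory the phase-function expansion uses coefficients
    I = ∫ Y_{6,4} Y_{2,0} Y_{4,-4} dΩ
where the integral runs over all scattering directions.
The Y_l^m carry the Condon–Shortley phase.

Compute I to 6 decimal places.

m-sum 0 ✓  L=12 even ✓  4≤4≤8 ✓
Π(2lᵢ+1) = 13×5×9 = 585
triangle coeff Δ(6,2,4) = 1/6435
Σ_t [2,2]: t=2:+1/2304 = 1/2304
(3j)²=5/143 [(6 2 4; 0 0 0)], sign=+1
Σ_t [2,2]: t=2:+1/161280 = 1/161280
(3j)²=1/143 [(6 2 4; 4 0 -4)], sign=+1
⇒ 4πI² = 225/1573
I = (+1)√(225/1573/(4π)) = 0.10668957

0.106690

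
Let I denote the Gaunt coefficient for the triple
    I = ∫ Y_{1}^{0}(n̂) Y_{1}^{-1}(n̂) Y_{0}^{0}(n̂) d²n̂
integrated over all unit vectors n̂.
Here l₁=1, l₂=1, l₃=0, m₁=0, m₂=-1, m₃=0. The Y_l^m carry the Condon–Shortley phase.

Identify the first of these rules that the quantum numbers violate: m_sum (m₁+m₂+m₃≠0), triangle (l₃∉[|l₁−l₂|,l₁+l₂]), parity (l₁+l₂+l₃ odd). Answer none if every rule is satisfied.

m₁+m₂+m₃ = 0 − 1 + 0 = -1  ✗
triangle: |1−1|=0 ≤ l₃=0 ≤ 1+1=2
parity: l₁+l₂+l₃ = 2 is even

m_sum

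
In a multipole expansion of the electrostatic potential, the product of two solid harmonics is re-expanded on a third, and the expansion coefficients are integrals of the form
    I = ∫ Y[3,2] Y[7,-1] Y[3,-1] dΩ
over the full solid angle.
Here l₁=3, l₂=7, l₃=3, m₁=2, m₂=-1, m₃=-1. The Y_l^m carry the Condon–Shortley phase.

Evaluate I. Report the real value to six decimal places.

|3−7|≤3≤3+7 violated ⇒ I = 0

0.000000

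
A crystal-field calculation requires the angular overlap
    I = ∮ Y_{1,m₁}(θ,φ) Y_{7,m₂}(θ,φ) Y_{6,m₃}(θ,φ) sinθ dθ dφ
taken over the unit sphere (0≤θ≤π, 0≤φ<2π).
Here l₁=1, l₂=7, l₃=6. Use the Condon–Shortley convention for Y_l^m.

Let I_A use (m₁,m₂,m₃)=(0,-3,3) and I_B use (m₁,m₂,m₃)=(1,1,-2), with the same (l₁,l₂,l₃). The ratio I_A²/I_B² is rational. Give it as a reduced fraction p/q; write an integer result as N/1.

Same 1,7,6: normalisation and zero-m 3j drop out of the ratio.
A: Δ: 2! 0! 12! / 15! → 1/1365; sum: t=1:−1/2177280 = -1/2177280; 3j²(1 7 6; 0 -3 3) = Δ·Π!·Σ² = 8/273  (sign +1)
B: Δ: 2! 0! 12! / 15! → 1/1365; sum: t=0:+1/1935360 = 1/1935360; 3j²(1 7 6; 1 1 -2) = Δ·Π!·Σ² = 1/91  (sign +1)
I_A²/I_B² = (8/273)/(1/91) = 8/3

8/3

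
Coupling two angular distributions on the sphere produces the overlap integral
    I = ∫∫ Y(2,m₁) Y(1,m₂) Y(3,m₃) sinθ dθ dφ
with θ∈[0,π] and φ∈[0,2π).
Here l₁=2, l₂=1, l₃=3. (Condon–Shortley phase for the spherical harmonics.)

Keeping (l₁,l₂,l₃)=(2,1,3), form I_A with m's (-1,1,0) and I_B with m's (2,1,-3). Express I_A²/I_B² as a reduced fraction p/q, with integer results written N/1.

l's match ⇒ only the (l;m) 3-j factors differ between A and B.
A: triangle coeff Δ(2,1,3) = 1/105; Σ_t [0,0]: t=0:+1/12 = 1/12; (3j)²=1/35 [(2 1 3; -1 1 0)], sign=-1
B: triangle coeff Δ(2,1,3) = 1/105; Σ_t [0,0]: t=0:+1/48 = 1/48; (3j)²=1/7 [(2 1 3; 2 1 -3)], sign=+1
I_A²/I_B² = (1/35)/(1/7) = 1/5

1/5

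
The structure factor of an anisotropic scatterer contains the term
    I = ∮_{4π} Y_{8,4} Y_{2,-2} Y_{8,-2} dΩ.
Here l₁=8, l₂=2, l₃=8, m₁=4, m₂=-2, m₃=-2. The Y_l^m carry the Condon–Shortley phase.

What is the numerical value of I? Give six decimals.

m-sum 0 ✓  L=18 even ✓  6≤8≤10 ✓
Π(2lᵢ+1) = 17×5×17 = 1445
triangle coeff Δ(8,2,8) = 1/348840
Σ_t [0,2]: t=0:+1/116121600 t=1:−1/25401600 t=2:+1/116121600 = -1/45158400
(3j)²=24/1615 [(8 2 8; 0 0 0)], sign=-1
Σ_t [0,0]: t=0:+1/348364800 = 1/348364800
(3j)²=11/646 [(8 2 8; 4 -2 -2)], sign=+1
⇒ 4πI² = 132/361
I = (-1)√(132/361/(4π)) = -0.17058013

-0.170580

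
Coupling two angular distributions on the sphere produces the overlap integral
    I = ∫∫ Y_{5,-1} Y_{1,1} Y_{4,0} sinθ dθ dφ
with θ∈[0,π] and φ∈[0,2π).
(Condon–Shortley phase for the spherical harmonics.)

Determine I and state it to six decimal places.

-0.190188

m-sum 0 ✓  L=10 even ✓  4≤4≤6 ✓
Π(2lᵢ+1) = 11×3×9 = 297
triangle coeff Δ(5,1,4) = 1/495
Σ_t [1,1]: t=1:−1/576 = -1/576
(3j)²=5/99 [(5 1 4; 0 0 0)], sign=-1
Σ_t [2,2]: t=2:+1/1152 = 1/1152
(3j)²=1/33 [(5 1 4; -1 1 0)], sign=+1
⇒ 4πI² = 5/11
I = (-1)√(5/11/(4π)) = -0.19018827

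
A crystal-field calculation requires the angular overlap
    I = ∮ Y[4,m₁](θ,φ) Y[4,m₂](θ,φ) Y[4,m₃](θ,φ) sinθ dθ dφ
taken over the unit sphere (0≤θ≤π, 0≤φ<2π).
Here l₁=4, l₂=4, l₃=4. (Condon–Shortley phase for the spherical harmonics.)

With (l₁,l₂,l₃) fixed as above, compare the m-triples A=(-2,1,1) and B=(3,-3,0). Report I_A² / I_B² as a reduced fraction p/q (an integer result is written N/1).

Shared (l₁,l₂,l₃)=(4,4,4): N and (l;000)² cancel in I_A²/I_B².
A: Δ = 4!·4!·4!/13! = 1/450450; Racah Σ t=2..4: t=2:+1/576 t=3:−1/144 t=4:+1/576 = -1/288; ⇒ 3j(4 4 4; -2 1 1)² = 20/1001, sgn +1
B: Δ = 4!·4!·4!/13! = 1/450450; Racah Σ t=0..1: t=0:+1/864 t=1:−1/3456 = 1/1152; ⇒ 3j(4 4 4; 3 -3 0)² = 7/286, sgn +1
I_A²/I_B² = (20/1001)/(7/286) = 40/49

40/49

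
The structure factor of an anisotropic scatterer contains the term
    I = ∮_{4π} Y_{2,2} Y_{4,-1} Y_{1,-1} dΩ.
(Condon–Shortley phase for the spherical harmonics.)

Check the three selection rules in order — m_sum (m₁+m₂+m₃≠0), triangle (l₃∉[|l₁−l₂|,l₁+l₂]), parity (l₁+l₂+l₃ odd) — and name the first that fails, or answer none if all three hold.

triangle

Σmᵢ = 0  ✓
l₃∈[|l₁−l₂|,l₁+l₂]=[2,6], have l₃=1  ✗
Σlᵢ = 7 ⇒ odd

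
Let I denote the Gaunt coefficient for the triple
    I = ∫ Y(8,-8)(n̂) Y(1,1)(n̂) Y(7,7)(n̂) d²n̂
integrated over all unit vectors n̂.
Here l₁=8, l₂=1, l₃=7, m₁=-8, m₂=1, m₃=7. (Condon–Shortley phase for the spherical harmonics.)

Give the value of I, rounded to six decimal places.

0.335179

Checks pass: Σm=0; 16 even; l₃=7∈[7,9].
(2·8+1)(2·1+1)(2·7+1) = 765
Δ: 2! 14! 0! / 17! → 1/2040
sum: t=1:−1/25401600 = -1/25401600
3j²(8 1 7; 0 0 0) = Δ·Π!·Σ² = 8/255  (sign +1)
sum: t=2:+1/174356582400 = 1/174356582400
3j²(8 1 7; -8 1 7) = Δ·Π!·Σ² = 1/17  (sign +1)
combine: 4πI² = 765·8/255·1/17 = 24/17
take √, sign +1: I = 0.33517856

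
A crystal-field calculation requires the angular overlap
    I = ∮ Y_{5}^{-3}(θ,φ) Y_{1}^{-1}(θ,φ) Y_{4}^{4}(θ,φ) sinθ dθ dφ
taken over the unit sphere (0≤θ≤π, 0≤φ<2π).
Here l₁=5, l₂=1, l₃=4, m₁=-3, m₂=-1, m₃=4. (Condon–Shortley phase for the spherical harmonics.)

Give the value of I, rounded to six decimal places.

-0.049106

m-sum 0 ✓  L=10 even ✓  4≤4≤6 ✓
Π(2lᵢ+1) = 11×3×9 = 297
triangle coeff Δ(5,1,4) = 1/495
Σ_t [1,1]: t=1:−1/576 = -1/576
(3j)²=5/99 [(5 1 4; 0 0 0)], sign=-1
Σ_t [0,0]: t=0:+1/80640 = 1/80640
(3j)²=1/495 [(5 1 4; -3 -1 4)], sign=+1
⇒ 4πI² = 1/33
I = (-1)√(1/33/(4π)) = -0.04910640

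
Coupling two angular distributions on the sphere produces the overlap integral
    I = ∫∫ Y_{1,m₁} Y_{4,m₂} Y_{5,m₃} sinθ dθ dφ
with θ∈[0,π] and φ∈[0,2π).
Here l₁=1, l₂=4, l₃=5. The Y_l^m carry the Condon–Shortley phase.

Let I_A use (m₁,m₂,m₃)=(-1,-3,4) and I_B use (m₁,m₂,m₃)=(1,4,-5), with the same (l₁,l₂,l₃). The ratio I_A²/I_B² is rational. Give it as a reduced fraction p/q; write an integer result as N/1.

l's match ⇒ only the (l;m) 3-j factors differ between A and B.
A: triangle coeff Δ(1,4,5) = 1/495; Σ_t [0,0]: t=0:+1/10080 = 1/10080; (3j)²=4/55 [(1 4 5; -1 -3 4)], sign=-1
B: triangle coeff Δ(1,4,5) = 1/495; Σ_t [0,0]: t=0:+1/80640 = 1/80640; (3j)²=1/11 [(1 4 5; 1 4 -5)], sign=+1
I_A²/I_B² = (4/55)/(1/11) = 4/5

4/5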